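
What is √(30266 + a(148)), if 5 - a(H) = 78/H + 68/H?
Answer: √165758594/74 ≈ 173.98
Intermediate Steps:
a(H) = 5 - 146/H (a(H) = 5 - (78/H + 68/H) = 5 - 146/H)
√(30266 + a(148)) = √(30266 + (5 - 146/148)) = √(30266 + (5 - 146*1/148)) = √(30266 + (5 - 73/74)) = √(30266 + 297/74) = √(2239981/74) = √165758594/74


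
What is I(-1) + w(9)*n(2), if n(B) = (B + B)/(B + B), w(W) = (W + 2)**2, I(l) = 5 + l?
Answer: 125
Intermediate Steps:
w(W) = (2 + W)**2
n(B) = 1 (n(B) = (2*B)/((2*B)) = (2*B)*(1/(2*B)) = 1)
I(-1) + w(9)*n(2) = (5 - 1) + (2 + 9)**2*1 = 4 + 11**2*1 = 4 + 121*1 = 4 + 121 = 125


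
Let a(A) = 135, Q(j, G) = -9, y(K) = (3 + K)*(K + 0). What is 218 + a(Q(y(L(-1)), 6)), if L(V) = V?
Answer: 353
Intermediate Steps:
y(K) = K*(3 + K) (y(K) = (3 + K)*K = K*(3 + K))
218 + a(Q(y(L(-1)), 6)) = 218 + 135 = 353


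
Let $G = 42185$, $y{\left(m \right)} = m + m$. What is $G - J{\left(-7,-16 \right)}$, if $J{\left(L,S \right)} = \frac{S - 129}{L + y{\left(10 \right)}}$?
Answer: $\frac{548550}{13} \approx 42196.0$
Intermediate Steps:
$y{\left(m \right)} = 2 m$
$J{\left(L,S \right)} = \frac{-129 + S}{20 + L}$ ($J{\left(L,S \right)} = \frac{S - 129}{L + 2 \cdot 10} = \frac{-129 + S}{L + 20} = \frac{-129 + S}{20 + L}$)
$G - J{\left(-7,-16 \right)} = 42185 - \frac{-129 - 16}{20 - 7} = 42185 - \frac{1}{13} \left(-145\right) = 42185 - - \frac{145}{13} = 42185 + \frac{145}{13} = \frac{548550}{13}$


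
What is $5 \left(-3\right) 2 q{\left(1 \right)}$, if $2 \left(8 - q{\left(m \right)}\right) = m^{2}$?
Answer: $-225$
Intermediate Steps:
$q{\left(m \right)} = 8 - \frac{m^{2}}{2}$
$5 \left(-3\right) 2 q{\left(1 \right)} = 5 \left(-3\right) 2 \left(8 - \frac{1^{2}}{2}\right) = \left(-15\right) 2 \left(8 - \frac{1}{2}\right) = - 30 \left(8 - \frac{1}{2}\right) = \left(-30\right) \frac{15}{2} = -225$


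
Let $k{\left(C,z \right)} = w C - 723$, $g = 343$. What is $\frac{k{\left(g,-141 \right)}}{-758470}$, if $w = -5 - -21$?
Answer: $- \frac{953}{151694} \approx -0.0062824$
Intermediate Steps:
$w = 16$ ($w = -5 + 21 = 16$)
$k{\left(C,z \right)} = -723 + 16 C$ ($k{\left(C,z \right)} = 16 C - 723 = -723 + 16 C$)
$\frac{k{\left(g,-141 \right)}}{-758470} = \frac{-723 + 16 \cdot 343}{-758470} = \left(-723 + 5488\right) \left(- \frac{1}{758470}\right) = 4765 \left(- \frac{1}{758470}\right) = - \frac{953}{151694}$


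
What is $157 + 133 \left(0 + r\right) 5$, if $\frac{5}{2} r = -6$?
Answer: $-1439$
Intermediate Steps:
$r = - \frac{12}{5}$ ($r = \frac{2}{5} \left(-6\right) = - \frac{12}{5} \approx -2.4$)
$157 + 133 \left(0 + r\right) 5 = 157 + 133 \left(0 - \frac{12}{5}\right) 5 = 157 + 133 \left(\left(- \frac{12}{5}\right) 5\right) = 157 + 133 \left(-12\right) = 157 - 1596 = -1439$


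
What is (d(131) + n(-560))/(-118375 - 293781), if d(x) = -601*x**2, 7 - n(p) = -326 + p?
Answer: 2578217/103039 ≈ 25.022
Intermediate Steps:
n(p) = 333 - p (n(p) = 7 - (-326 + p) = 7 + (326 - p) = 333 - p)
(d(131) + n(-560))/(-118375 - 293781) = (-601*131**2 + (333 - 1*(-560)))/(-118375 - 293781) = (-601*17161 + (333 + 560))/(-412156) = (-10313761 + 893)*(-1/412156) = -10312868*(-1/412156) = 2578217/103039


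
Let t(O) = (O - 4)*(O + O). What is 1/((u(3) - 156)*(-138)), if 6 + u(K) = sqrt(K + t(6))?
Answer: 1/22333 + sqrt(3)/1205982 ≈ 4.6213e-5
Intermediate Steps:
t(O) = 2*O*(-4 + O) (t(O) = (-4 + O)*(2*O) = 2*O*(-4 + O))
u(K) = -6 + sqrt(24 + K) (u(K) = -6 + sqrt(K + 2*6*(-4 + 6)) = -6 + sqrt(K + 2*6*2) = -6 + sqrt(K + 24) = -6 + sqrt(24 + K))
1/((u(3) - 156)*(-138)) = 1/(((-6 + sqrt(24 + 3)) - 156)*(-138)) = 1/(((-6 + sqrt(27)) - 156)*(-138)) = 1/(((-6 + 3*sqrt(3)) - 156)*(-138)) = 1/((-162 + 3*sqrt(3))*(-138)) = 1/(22356 - 414*sqrt(3))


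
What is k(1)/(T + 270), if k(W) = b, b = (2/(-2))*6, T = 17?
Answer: -6/287 ≈ -0.020906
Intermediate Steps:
b = -6 (b = (2*(-1/2))*6 = -1*6 = -6)
k(W) = -6
k(1)/(T + 270) = -6/(17 + 270) = -6/287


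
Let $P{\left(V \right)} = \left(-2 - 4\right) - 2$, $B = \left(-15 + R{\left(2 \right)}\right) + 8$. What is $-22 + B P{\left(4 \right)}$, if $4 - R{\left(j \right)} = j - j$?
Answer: $2$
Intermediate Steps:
$R{\left(j \right)} = 4$ ($R{\left(j \right)} = 4 - \left(j - j\right) = 4 - 0 = 4 + 0 = 4$)
$B = -3$ ($B = \left(-15 + 4\right) + 8 = -11 + 8 = -3$)
$P{\left(V \right)} = -8$ ($P{\left(V \right)} = -6 - 2 = -8$)
$-22 + B P{\left(4 \right)} = -22 - -24 = -22 + 24 = 2$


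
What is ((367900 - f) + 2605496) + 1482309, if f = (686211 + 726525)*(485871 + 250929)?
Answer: -1040899429095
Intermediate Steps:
f = 1040903884800 (f = 1412736*736800 = 1040903884800)
((367900 - f) + 2605496) + 1482309 = ((367900 - 1*1040903884800) + 2605496) + 1482309 = ((367900 - 1040903884800) + 2605496) + 1482309 = (-1040903516900 + 2605496) + 1482309 = -1040900911404 + 1482309 = -1040899429095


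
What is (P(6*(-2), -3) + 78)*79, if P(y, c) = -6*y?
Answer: 11850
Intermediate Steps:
(P(6*(-2), -3) + 78)*79 = (-36*(-2) + 78)*79 = (-6*(-12) + 78)*79 = (72 + 78)*79 = 150*79 = 11850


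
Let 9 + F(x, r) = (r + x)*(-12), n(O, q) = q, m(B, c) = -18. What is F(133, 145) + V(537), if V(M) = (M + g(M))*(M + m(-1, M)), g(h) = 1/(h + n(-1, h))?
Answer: 98578337/358 ≈ 2.7536e+5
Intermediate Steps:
F(x, r) = -9 - 12*r - 12*x (F(x, r) = -9 + (r + x)*(-12) = -9 + (-12*r - 12*x) = -9 - 12*r - 12*x)
g(h) = 1/(2*h) (g(h) = 1/(h + h) = 1/(2*h))
V(M) = (-18 + M)*(M + 1/(2*M)) (V(M) = (M + 1/(2*M))*(M - 18) = (M + 1/(2*M))*(-18 + M) = (-18 + M)*(M + 1/(2*M)))
F(133, 145) + V(537) = (-9 - 12*145 - 12*133) + (1/2 + 537**2 - 18*537 - 9/537) = (-9 - 1740 - 1596) + (1/2 + 288369 - 9666 - 9*1/537) = -3345 + (1/2 + 288369 - 9666 - 3/179) = -3345 + 99775847/358 = 98578337/358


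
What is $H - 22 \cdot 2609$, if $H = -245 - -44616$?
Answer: $-13027$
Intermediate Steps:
$H = 44371$ ($H = -245 + 44616 = 44371$)
$H - 22 \cdot 2609 = 44371 - 22 \cdot 2609 = 44371 - 57398 = -13027$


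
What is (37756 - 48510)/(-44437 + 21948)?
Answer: 10754/22489 ≈ 0.47819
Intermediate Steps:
(37756 - 48510)/(-44437 + 21948) = -10754/(-22489) = -10754*(-1/22489) = 10754/22489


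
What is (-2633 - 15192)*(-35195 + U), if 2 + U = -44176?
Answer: 1414823725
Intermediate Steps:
U = -44178 (U = -2 - 44176 = -44178)
(-2633 - 15192)*(-35195 + U) = (-2633 - 15192)*(-35195 - 44178) = -17825*(-79373) = 1414823725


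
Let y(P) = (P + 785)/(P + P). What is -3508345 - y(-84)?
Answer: -589401259/168 ≈ -3.5083e+6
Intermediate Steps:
y(P) = (785 + P)/(2*P) (y(P) = (785 + P)/((2*P)) = (785 + P)*(1/(2*P)) = (785 + P)/(2*P))
-3508345 - y(-84) = -3508345 - (785 - 84)/(2*(-84)) = -3508345 - (-1)*701/(2*84) = -3508345 - 1*(-701/168) = -3508345 + 701/168 = -589401259/168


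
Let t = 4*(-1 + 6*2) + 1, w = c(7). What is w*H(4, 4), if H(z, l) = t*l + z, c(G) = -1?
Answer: -184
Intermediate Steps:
w = -1
t = 45 (t = 4*(-1 + 12) + 1 = 4*11 + 1 = 44 + 1 = 45)
H(z, l) = z + 45*l (H(z, l) = 45*l + z = z + 45*l)
w*H(4, 4) = -(4 + 45*4) = -(4 + 180) = -1*184 = -184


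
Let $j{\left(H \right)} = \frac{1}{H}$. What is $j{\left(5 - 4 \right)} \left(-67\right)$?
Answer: $-67$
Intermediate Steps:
$j{\left(5 - 4 \right)} \left(-67\right) = \frac{1}{5 - 4} \left(-67\right) = 1^{-1} \left(-67\right) = 1 \left(-67\right) = -67$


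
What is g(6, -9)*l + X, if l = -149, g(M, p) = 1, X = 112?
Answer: -37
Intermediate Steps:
g(6, -9)*l + X = 1*(-149) + 112 = -149 + 112 = -37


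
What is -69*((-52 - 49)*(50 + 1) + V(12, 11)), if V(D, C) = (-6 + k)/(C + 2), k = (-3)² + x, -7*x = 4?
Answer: 32341956/91 ≈ 3.5541e+5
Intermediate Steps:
x = -4/7 (x = -⅐*4 = -4/7 ≈ -0.57143)
k = 59/7 (k = (-3)² - 4/7 = 9 - 4/7 = 59/7 ≈ 8.4286)
V(D, C) = 17/(7*(2 + C)) (V(D, C) = (-6 + 59/7)/(C + 2) = 17/(7*(2 + C)))
-69*((-52 - 49)*(50 + 1) + V(12, 11)) = -69*((-52 - 49)*(50 + 1) + 17/(7*(2 + 11))) = -69*(-101*51 + (17/7)/13) = -69*(-5151 + (17/7)*(1/13)) = -69*(-5151 + 17/91) = -69*(-468724/91) = 32341956/91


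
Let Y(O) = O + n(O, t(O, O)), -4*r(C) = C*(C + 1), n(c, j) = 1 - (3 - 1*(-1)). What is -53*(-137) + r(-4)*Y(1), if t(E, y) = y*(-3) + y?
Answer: 7267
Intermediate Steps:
t(E, y) = -2*y (t(E, y) = -3*y + y = -2*y)
n(c, j) = -3 (n(c, j) = 1 - (3 + 1) = 1 - 1*4 = 1 - 4 = -3)
r(C) = -C*(1 + C)/4 (r(C) = -C*(C + 1)/4 = -C*(1 + C)/4)
Y(O) = -3 + O (Y(O) = O - 3 = -3 + O)
-53*(-137) + r(-4)*Y(1) = -53*(-137) + (-¼*(-4)*(1 - 4))*(-3 + 1) = 7261 - ¼*(-4)*(-3)*(-2) = 7261 - 3*(-2) = 7261 + 6 = 7267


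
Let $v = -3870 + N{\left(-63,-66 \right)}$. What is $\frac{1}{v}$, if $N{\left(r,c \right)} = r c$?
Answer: $\frac{1}{288} \approx 0.0034722$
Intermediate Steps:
$N{\left(r,c \right)} = c r$
$v = 288$ ($v = -3870 - -4158 = -3870 + 4158 = 288$)
$\frac{1}{v} = \frac{1}{288}$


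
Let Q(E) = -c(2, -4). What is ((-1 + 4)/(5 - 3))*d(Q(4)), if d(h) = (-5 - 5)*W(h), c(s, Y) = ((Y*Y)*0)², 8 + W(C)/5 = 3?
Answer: 375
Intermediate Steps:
W(C) = -25 (W(C) = -40 + 5*3 = -40 + 15 = -25)
c(s, Y) = 0 (c(s, Y) = (Y²*0)² = 0² = 0)
Q(E) = 0 (Q(E) = -1*0 = 0)
d(h) = 250 (d(h) = (-5 - 5)*(-25) = -10*(-25) = 250)
((-1 + 4)/(5 - 3))*d(Q(4)) = ((-1 + 4)/(5 - 3))*250 = (3/2)*250 = 375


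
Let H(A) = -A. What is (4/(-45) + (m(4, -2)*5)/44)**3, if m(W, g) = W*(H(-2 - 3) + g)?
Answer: 251239591/121287375 ≈ 2.0714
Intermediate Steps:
m(W, g) = W*(5 + g) (m(W, g) = W*(-(-2 - 3) + g) = W*(-1*(-5) + g) = W*(5 + g))
(4/(-45) + (m(4, -2)*5)/44)**3 = (4/(-45) + ((4*(5 - 2))*5)/44)**3 = (4*(-1/45) + ((4*3)*5)*(1/44))**3 = (-4/45 + (12*5)*(1/44))**3 = (-4/45 + 60*(1/44))**3 = (-4/45 + 15/11)**3 = (631/495)**3 = 251239591/121287375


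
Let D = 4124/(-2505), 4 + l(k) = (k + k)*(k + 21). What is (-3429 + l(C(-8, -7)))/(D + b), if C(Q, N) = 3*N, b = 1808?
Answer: -8599665/4524916 ≈ -1.9005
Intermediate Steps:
l(k) = -4 + 2*k*(21 + k) (l(k) = -4 + (k + k)*(k + 21) = -4 + (2*k)*(21 + k) = -4 + 2*k*(21 + k))
D = -4124/2505 (D = 4124*(-1/2505) = -4124/2505 ≈ -1.6463)
(-3429 + l(C(-8, -7)))/(D + b) = (-3429 + (-4 + 2*(3*(-7))**2 + 42*(3*(-7))))/(-4124/2505 + 1808) = (-3429 + (-4 + 2*(-21)**2 + 42*(-21)))/(4524916/2505) = (-3429 + (-4 + 2*441 - 882))*(2505/4524916) = (-3429 + (-4 + 882 - 882))*(2505/4524916) = (-3429 - 4)*(2505/4524916) = -3433*2505/4524916 = -8599665/4524916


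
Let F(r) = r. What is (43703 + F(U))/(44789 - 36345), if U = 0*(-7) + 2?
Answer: 43705/8444 ≈ 5.1759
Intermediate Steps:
U = 2 (U = 0 + 2 = 2)
(43703 + F(U))/(44789 - 36345) = (43703 + 2)/(44789 - 36345) = 43705/8444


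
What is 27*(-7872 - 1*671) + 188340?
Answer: -42321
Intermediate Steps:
27*(-7872 - 1*671) + 188340 = 27*(-7872 - 671) + 188340 = 27*(-8543) + 188340 = -230661 + 188340 = -42321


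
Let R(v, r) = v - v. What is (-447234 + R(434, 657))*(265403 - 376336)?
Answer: 49613009322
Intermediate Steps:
R(v, r) = 0
(-447234 + R(434, 657))*(265403 - 376336) = (-447234 + 0)*(265403 - 376336) = -447234*(-110933) = 49613009322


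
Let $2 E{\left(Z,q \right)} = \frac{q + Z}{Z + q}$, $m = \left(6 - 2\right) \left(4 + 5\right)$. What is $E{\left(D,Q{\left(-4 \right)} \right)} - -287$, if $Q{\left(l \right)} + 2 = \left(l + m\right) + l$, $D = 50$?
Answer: $\frac{575}{2} \approx 287.5$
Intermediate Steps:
$m = 36$ ($m = 4 \cdot 9 = 36$)
$Q{\left(l \right)} = 34 + 2 l$ ($Q{\left(l \right)} = -2 + \left(\left(l + 36\right) + l\right) = -2 + \left(\left(36 + l\right) + l\right) = -2 + \left(36 + 2 l\right) = 34 + 2 l$)
$E{\left(Z,q \right)} = \frac{1}{2}$ ($E{\left(Z,q \right)} = \frac{\left(q + Z\right) \frac{1}{Z + q}}{2} = \frac{\left(Z + q\right) \frac{1}{Z + q}}{2} = \frac{1}{2} \cdot 1 = \frac{1}{2}$)
$E{\left(D,Q{\left(-4 \right)} \right)} - -287 = \frac{1}{2} - -287 = \frac{1}{2} + 287 = \frac{575}{2}$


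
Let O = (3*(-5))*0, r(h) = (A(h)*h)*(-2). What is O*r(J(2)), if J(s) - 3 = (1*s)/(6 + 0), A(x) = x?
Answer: 0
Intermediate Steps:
J(s) = 3 + s/6 (J(s) = 3 + (1*s)/(6 + 0) = 3 + s/6)
r(h) = -2*h**2 (r(h) = (h*h)*(-2) = h**2*(-2) = -2*h**2)
O = 0 (O = -15*0 = 0)
O*r(J(2)) = 0*(-2*(3 + (1/6)*2)**2) = 0*(-2*(3 + 1/3)**2) = 0*(-2*(10/3)**2) = 0*(-2*100/9) = 0*(-200/9) = 0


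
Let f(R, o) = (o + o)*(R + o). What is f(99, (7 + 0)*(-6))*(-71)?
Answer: 339948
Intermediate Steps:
f(R, o) = 2*o*(R + o) (f(R, o) = (2*o)*(R + o) = 2*o*(R + o))
f(99, (7 + 0)*(-6))*(-71) = (2*((7 + 0)*(-6))*(99 + (7 + 0)*(-6)))*(-71) = (2*(7*(-6))*(99 + 7*(-6)))*(-71) = (2*(-42)*(99 - 42))*(-71) = (2*(-42)*57)*(-71) = -4788*(-71) = 339948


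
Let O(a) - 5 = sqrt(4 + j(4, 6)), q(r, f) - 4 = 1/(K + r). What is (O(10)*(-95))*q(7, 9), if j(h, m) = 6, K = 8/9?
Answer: -139175/71 - 27835*sqrt(10)/71 ≈ -3200.0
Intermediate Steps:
K = 8/9 (K = 8*(1/9) = 8/9 ≈ 0.88889)
q(r, f) = 4 + 1/(8/9 + r)
O(a) = 5 + sqrt(10) (O(a) = 5 + sqrt(4 + 6) = 5 + sqrt(10))
(O(10)*(-95))*q(7, 9) = ((5 + sqrt(10))*(-95))*((41 + 36*7)/(8 + 9*7)) = (-475 - 95*sqrt(10))*((41 + 252)/(8 + 63)) = (-475 - 95*sqrt(10))*(293/71) = -139175/71 - 27835*sqrt(10)/71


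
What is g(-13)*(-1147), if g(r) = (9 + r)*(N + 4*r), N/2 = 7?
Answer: -174344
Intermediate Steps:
N = 14 (N = 2*7 = 14)
g(r) = (9 + r)*(14 + 4*r)
g(-13)*(-1147) = (126 + 4*(-13)² + 50*(-13))*(-1147) = (126 + 4*169 - 650)*(-1147) = (126 + 676 - 650)*(-1147) = 152*(-1147) = -174344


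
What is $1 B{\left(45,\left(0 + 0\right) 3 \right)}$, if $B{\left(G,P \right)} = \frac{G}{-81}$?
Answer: $- \frac{5}{9} \approx -0.55556$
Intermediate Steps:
$B{\left(G,P \right)} = - \frac{G}{81}$ ($B{\left(G,P \right)} = G \left(- \frac{1}{81}\right) = - \frac{G}{81}$)
$1 B{\left(45,\left(0 + 0\right) 3 \right)} = 1 \left(\left(- \frac{1}{81}\right) 45\right) = 1 \left(- \frac{5}{9}\right) = - \frac{5}{9}$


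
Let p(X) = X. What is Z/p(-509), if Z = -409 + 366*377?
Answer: -137573/509 ≈ -270.28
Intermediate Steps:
Z = 137573 (Z = -409 + 137982 = 137573)
Z/p(-509) = 137573/(-509) = 137573*(-1/509) = -137573/509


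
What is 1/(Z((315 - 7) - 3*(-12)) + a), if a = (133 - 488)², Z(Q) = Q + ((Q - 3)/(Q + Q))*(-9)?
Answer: 688/86938803 ≈ 7.9136e-6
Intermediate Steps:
Z(Q) = Q - 9*(-3 + Q)/(2*Q) (Z(Q) = Q + ((-3 + Q)/((2*Q)))*(-9) = Q + ((-3 + Q)*(1/(2*Q)))*(-9) = Q + ((-3 + Q)/(2*Q))*(-9) = Q - 9*(-3 + Q)/(2*Q))
a = 126025 (a = (-355)² = 126025)
1/(Z((315 - 7) - 3*(-12)) + a) = 1/((-9/2 + ((315 - 7) - 3*(-12)) + 27/(2*((315 - 7) - 3*(-12)))) + 126025) = 1/((-9/2 + (308 + 36) + 27/(2*(308 + 36))) + 126025) = 1/((-9/2 + 344 + (27/2)/344) + 126025) = 1/((-9/2 + 344 + (27/2)*(1/344)) + 126025) = 1/((-9/2 + 344 + 27/688) + 126025) = 1/(233603/688 + 126025) = 1/(86938803/688) = 688/86938803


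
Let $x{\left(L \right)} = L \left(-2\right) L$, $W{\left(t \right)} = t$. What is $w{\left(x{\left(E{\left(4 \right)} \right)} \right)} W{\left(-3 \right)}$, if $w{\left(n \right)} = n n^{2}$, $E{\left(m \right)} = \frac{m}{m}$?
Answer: $24$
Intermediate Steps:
$E{\left(m \right)} = 1$
$x{\left(L \right)} = - 2 L^{2}$ ($x{\left(L \right)} = - 2 L L = - 2 L^{2}$)
$w{\left(n \right)} = n^{3}$
$w{\left(x{\left(E{\left(4 \right)} \right)} \right)} W{\left(-3 \right)} = \left(- 2 \cdot 1^{2}\right)^{3} \left(-3\right) = \left(\left(-2\right) 1\right)^{3} \left(-3\right) = \left(-2\right)^{3} \left(-3\right) = \left(-8\right) \left(-3\right) = 24$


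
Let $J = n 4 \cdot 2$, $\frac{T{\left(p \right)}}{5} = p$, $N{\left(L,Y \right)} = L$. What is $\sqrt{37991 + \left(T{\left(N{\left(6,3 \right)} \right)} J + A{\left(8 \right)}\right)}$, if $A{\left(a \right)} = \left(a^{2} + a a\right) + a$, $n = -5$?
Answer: $3 \sqrt{4103} \approx 192.16$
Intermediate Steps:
$T{\left(p \right)} = 5 p$
$J = -40$ ($J = \left(-5\right) 4 \cdot 2 = \left(-20\right) 2 = -40$)
$A{\left(a \right)} = a + 2 a^{2}$ ($A{\left(a \right)} = \left(a^{2} + a^{2}\right) + a = 2 a^{2} + a = a + 2 a^{2}$)
$\sqrt{37991 + \left(T{\left(N{\left(6,3 \right)} \right)} J + A{\left(8 \right)}\right)} = \sqrt{37991 + \left(5 \cdot 6 \left(-40\right) + 8 \left(1 + 2 \cdot 8\right)\right)} = \sqrt{37991 + \left(30 \left(-40\right) + 8 \left(1 + 16\right)\right)} = \sqrt{37991 + \left(-1200 + 8 \cdot 17\right)} = \sqrt{37991 + \left(-1200 + 136\right)} = \sqrt{37991 - 1064} = \sqrt{36927} = 3 \sqrt{4103}$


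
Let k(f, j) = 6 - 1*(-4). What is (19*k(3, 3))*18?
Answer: 3420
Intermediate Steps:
k(f, j) = 10 (k(f, j) = 6 + 4 = 10)
(19*k(3, 3))*18 = (19*10)*18 = 190*18 = 3420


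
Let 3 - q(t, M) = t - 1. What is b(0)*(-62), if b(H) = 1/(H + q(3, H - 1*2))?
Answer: -62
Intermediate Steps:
q(t, M) = 4 - t (q(t, M) = 3 - (t - 1) = 3 - (-1 + t) = 3 + (1 - t) = 4 - t)
b(H) = 1/(1 + H) (b(H) = 1/(H + (4 - 1*3)) = 1/(H + (4 - 3)) = 1/(H + 1) = 1/(1 + H))
b(0)*(-62) = -62/(1 + 0) = -62/1 = 1*(-62) = -62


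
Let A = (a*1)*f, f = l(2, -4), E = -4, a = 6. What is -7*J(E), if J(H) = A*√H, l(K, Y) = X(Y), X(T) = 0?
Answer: 0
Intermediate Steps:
l(K, Y) = 0
f = 0
A = 0 (A = (6*1)*0 = 6*0 = 0)
J(H) = 0 (J(H) = 0*√H = 0)
-7*J(E) = -7*0 = 0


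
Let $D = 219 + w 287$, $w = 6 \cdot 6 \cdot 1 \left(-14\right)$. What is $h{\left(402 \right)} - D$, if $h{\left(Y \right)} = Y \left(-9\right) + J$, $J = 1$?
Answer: $140812$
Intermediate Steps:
$w = -504$ ($w = 36 \cdot 1 \left(-14\right) = 36 \left(-14\right) = -504$)
$h{\left(Y \right)} = 1 - 9 Y$ ($h{\left(Y \right)} = Y \left(-9\right) + 1 = - 9 Y + 1 = 1 - 9 Y$)
$D = -144429$ ($D = 219 - 144648 = -144429$)
$h{\left(402 \right)} - D = \left(1 - 3618\right) - -144429 = \left(1 - 3618\right) + 144429 = -3617 + 144429 = 140812$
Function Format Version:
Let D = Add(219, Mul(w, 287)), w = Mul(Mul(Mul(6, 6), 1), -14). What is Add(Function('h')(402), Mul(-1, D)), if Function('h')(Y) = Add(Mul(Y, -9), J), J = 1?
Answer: 140812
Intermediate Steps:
w = -504 (w = Mul(Mul(36, 1), -14) = Mul(36, -14) = -504)
Function('h')(Y) = Add(1, Mul(-9, Y)) (Function('h')(Y) = Add(Mul(Y, -9), 1) = Add(Mul(-9, Y), 1) = Add(1, Mul(-9, Y)))
D = -144429 (D = Add(219, Mul(-504, 287)) = Add(219, -144648) = -144429)
Add(Function('h')(402), Mul(-1, D)) = Add(Add(1, Mul(-9, 402)), Mul(-1, -144429)) = Add(Add(1, -3618), 144429) = Add(-3617, 144429) = 140812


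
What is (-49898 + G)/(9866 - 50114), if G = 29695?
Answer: 20203/40248 ≈ 0.50196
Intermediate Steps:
(-49898 + G)/(9866 - 50114) = (-49898 + 29695)/(9866 - 50114) = -20203/(-40248) = -20203*(-1/40248) = 20203/40248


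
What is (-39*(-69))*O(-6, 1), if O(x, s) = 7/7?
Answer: 2691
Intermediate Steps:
O(x, s) = 1 (O(x, s) = 7*(⅐) = 1)
(-39*(-69))*O(-6, 1) = -39*(-69)*1 = 2691*1 = 2691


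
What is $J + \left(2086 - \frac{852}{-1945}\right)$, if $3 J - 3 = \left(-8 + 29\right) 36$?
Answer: $\frac{4550207}{1945} \approx 2339.4$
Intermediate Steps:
$J = 253$ ($J = 1 + \frac{\left(-8 + 29\right) 36}{3} = 1 + \frac{21 \cdot 36}{3} = 1 + \frac{1}{3} \cdot 756 = 1 + 252 = 253$)
$J + \left(2086 - \frac{852}{-1945}\right) = 253 + \left(2086 - \frac{852}{-1945}\right) = 253 + \left(2086 - 852 \left(- \frac{1}{1945}\right)\right) = 253 + \left(2086 - - \frac{852}{1945}\right) = 253 + \left(2086 + \frac{852}{1945}\right) = 253 + \frac{4058122}{1945} = \frac{4550207}{1945}$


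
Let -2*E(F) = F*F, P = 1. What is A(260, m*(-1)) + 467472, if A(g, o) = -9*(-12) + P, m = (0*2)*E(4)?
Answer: 467581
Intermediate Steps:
E(F) = -F²/2 (E(F) = -F*F/2 = -F²/2)
m = 0 (m = (0*2)*(-½*4²) = 0*(-½*16) = 0*(-8) = 0)
A(g, o) = 109 (A(g, o) = -9*(-12) + 1 = 108 + 1 = 109)
A(260, m*(-1)) + 467472 = 109 + 467472 = 467581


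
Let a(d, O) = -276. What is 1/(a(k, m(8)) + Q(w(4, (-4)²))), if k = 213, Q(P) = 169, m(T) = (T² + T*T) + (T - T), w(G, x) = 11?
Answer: -1/107 ≈ -0.0093458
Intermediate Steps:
m(T) = 2*T² (m(T) = (T² + T²) + 0 = 2*T² + 0 = 2*T²)
1/(a(k, m(8)) + Q(w(4, (-4)²))) = 1/(-276 + 169) = 1/(-107) = -1/107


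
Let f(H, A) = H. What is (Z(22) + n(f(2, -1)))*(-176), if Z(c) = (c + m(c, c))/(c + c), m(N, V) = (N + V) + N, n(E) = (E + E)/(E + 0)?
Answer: -704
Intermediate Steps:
n(E) = 2 (n(E) = (2*E)/E = 2)
m(N, V) = V + 2*N
Z(c) = 2 (Z(c) = (c + (c + 2*c))/(c + c) = (c + 3*c)/((2*c)) = (4*c)*(1/(2*c)) = 2)
(Z(22) + n(f(2, -1)))*(-176) = (2 + 2)*(-176) = 4*(-176) = -704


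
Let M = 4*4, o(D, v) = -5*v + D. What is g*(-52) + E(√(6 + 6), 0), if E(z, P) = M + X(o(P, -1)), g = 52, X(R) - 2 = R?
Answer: -2681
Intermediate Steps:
o(D, v) = D - 5*v
X(R) = 2 + R
M = 16
E(z, P) = 23 + P (E(z, P) = 16 + (2 + (P - 5*(-1))) = 16 + (2 + (P + 5)) = 16 + (2 + (5 + P)) = 16 + (7 + P) = 23 + P)
g*(-52) + E(√(6 + 6), 0) = 52*(-52) + (23 + 0) = -2704 + 23 = -2681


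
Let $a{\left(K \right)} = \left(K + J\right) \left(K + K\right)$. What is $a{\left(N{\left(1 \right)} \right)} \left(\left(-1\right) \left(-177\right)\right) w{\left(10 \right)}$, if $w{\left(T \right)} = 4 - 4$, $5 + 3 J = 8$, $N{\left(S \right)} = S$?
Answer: $0$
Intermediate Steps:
$J = 1$ ($J = - \frac{5}{3} + \frac{1}{3} \cdot 8 = - \frac{5}{3} + \frac{8}{3} = 1$)
$w{\left(T \right)} = 0$ ($w{\left(T \right)} = 4 - 4 = 0$)
$a{\left(K \right)} = 2 K \left(1 + K\right)$ ($a{\left(K \right)} = \left(K + 1\right) \left(K + K\right) = \left(1 + K\right) 2 K = 2 K \left(1 + K\right)$)
$a{\left(N{\left(1 \right)} \right)} \left(\left(-1\right) \left(-177\right)\right) w{\left(10 \right)} = 2 \cdot 1 \left(1 + 1\right) \left(\left(-1\right) \left(-177\right)\right) 0 = 2 \cdot 1 \cdot 2 \cdot 177 \cdot 0 = 4 \cdot 177 \cdot 0 = 708 \cdot 0 = 0$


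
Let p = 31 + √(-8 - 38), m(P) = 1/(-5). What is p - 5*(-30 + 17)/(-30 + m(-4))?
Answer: 4356/151 + I*√46 ≈ 28.848 + 6.7823*I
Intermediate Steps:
m(P) = -⅕
p = 31 + I*√46 (p = 31 + √(-46) = 31 + I*√46 ≈ 31.0 + 6.7823*I)
p - 5*(-30 + 17)/(-30 + m(-4)) = (31 + I*√46) - 5*(-30 + 17)/(-30 - ⅕) = (31 + I*√46) - (-65)/(-151/5) = (31 + I*√46) - (-65)*(-5)/151 = (31 + I*√46) - 5*65/151 = (31 + I*√46) - 325/151 = 4356/151 + I*√46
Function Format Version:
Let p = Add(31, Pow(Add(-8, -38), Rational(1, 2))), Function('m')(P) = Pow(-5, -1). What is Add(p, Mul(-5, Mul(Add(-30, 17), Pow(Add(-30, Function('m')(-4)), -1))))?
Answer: Add(Rational(4356, 151), Mul(I, Pow(46, Rational(1, 2)))) ≈ Add(28.848, Mul(6.7823, I))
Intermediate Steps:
Function('m')(P) = Rational(-1, 5)
p = Add(31, Mul(I, Pow(46, Rational(1, 2)))) (p = Add(31, Pow(-46, Rational(1, 2))) = Add(31, Mul(I, Pow(46, Rational(1, 2)))) ≈ Add(31.000, Mul(6.7823, I)))
Add(p, Mul(-5, Mul(Add(-30, 17), Pow(Add(-30, Function('m')(-4)), -1)))) = Add(Add(31, Mul(I, Pow(46, Rational(1, 2)))), Mul(-5, Mul(Add(-30, 17), Pow(Add(-30, Rational(-1, 5)), -1)))) = Add(Add(31, Mul(I, Pow(46, Rational(1, 2)))), Mul(-5, Mul(-13, Pow(Rational(-151, 5), -1)))) = Add(Add(31, Mul(I, Pow(46, Rational(1, 2)))), Mul(-5, Mul(-13, Rational(-5, 151)))) = Add(Add(31, Mul(I, Pow(46, Rational(1, 2)))), Mul(-5, Rational(65, 151))) = Add(Add(31, Mul(I, Pow(46, Rational(1, 2)))), Rational(-325, 151)) = Add(Rational(4356, 151), Mul(I, Pow(46, Rational(1, 2))))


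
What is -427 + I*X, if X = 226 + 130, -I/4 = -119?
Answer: 169029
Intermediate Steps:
I = 476 (I = -4*(-119) = 476)
X = 356
-427 + I*X = -427 + 476*356 = -427 + 169456 = 169029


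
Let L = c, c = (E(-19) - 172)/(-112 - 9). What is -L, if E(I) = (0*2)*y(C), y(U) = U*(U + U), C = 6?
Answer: -172/121 ≈ -1.4215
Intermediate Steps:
y(U) = 2*U² (y(U) = U*(2*U) = 2*U²)
E(I) = 0 (E(I) = (0*2)*(2*6²) = 0*(2*36) = 0*72 = 0)
c = 172/121 (c = (0 - 172)/(-112 - 9) = -172/(-121) = -172*(-1/121) = 172/121 ≈ 1.4215)
L = 172/121 ≈ 1.4215
-L = -1*172/121 = -172/121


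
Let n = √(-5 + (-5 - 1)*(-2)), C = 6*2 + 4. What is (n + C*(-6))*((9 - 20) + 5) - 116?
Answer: 460 - 6*√7 ≈ 444.13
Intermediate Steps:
C = 16 (C = 12 + 4 = 16)
n = √7 (n = √(-5 - 6*(-2)) = √(-5 + 12) = √7 ≈ 2.6458)
(n + C*(-6))*((9 - 20) + 5) - 116 = (√7 + 16*(-6))*((9 - 20) + 5) - 116 = (√7 - 96)*(-11 + 5) - 116 = (-96 + √7)*(-6) - 116 = (576 - 6*√7) - 116 = 460 - 6*√7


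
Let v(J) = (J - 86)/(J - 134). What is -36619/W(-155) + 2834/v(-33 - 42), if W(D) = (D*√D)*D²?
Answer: 592306/161 - 36619*I*√155/577200625 ≈ 3678.9 - 0.00078985*I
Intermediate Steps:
W(D) = D^(7/2) (W(D) = D^(3/2)*D² = D^(7/2))
v(J) = (-86 + J)/(-134 + J)
-36619/W(-155) + 2834/v(-33 - 42) = -36619*I*√155/577200625 + 2834/(((-86 + (-33 - 42))/(-134 + (-33 - 42)))) = -36619*I*√155/577200625 + 2834/(((-86 - 75)/(-134 - 75))) = -36619*I*√155/577200625 + 2834/((-161/(-209))) = -36619*I*√155/577200625 + 2834/((-1/209*(-161))) = -36619*I*√155/577200625 + 2834/(161/209) = -36619*I*√155/577200625 + 2834*(209/161) = -36619*I*√155/577200625 + 592306/161 = 592306/161 - 36619*I*√155/577200625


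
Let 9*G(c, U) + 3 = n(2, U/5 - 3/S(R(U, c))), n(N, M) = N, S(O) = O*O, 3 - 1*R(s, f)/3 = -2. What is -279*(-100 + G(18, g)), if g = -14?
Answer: 27931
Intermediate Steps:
R(s, f) = 15 (R(s, f) = 9 - 3*(-2) = 9 + 6 = 15)
S(O) = O**2
G(c, U) = -1/9 (G(c, U) = -1/3 + (1/9)*2 = -1/3 + 2/9 = -1/9)
-279*(-100 + G(18, g)) = -279*(-100 - 1/9) = -279*(-901/9) = 27931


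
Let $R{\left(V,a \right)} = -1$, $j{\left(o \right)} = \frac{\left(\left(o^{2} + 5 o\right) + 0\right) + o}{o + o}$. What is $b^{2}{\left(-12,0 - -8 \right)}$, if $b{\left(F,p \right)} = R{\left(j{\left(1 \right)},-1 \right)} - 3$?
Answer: $16$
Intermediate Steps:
$j{\left(o \right)} = \frac{o^{2} + 6 o}{2 o}$ ($j{\left(o \right)} = \frac{\left(o^{2} + 5 o\right) + o}{2 o} = \left(o^{2} + 6 o\right) \frac{1}{2 o} = \frac{o^{2} + 6 o}{2 o}$)
$b{\left(F,p \right)} = -4$ ($b{\left(F,p \right)} = -1 - 3 = -4$)
$b^{2}{\left(-12,0 - -8 \right)} = \left(-4\right)^{2} = 16$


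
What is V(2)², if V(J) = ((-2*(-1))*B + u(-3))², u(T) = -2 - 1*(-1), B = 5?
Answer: 6561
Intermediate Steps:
u(T) = -1 (u(T) = -2 + 1 = -1)
V(J) = 81 (V(J) = (-2*(-1)*5 - 1)² = (2*5 - 1)² = (10 - 1)² = 9² = 81)
V(2)² = 81² = 6561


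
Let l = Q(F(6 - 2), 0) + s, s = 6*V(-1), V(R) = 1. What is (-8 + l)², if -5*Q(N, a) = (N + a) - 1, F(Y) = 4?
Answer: 169/25 ≈ 6.7600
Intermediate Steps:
Q(N, a) = ⅕ - N/5 - a/5 (Q(N, a) = -((N + a) - 1)/5 = -(-1 + N + a)/5 = ⅕ - N/5 - a/5)
s = 6 (s = 6*1 = 6)
l = 27/5 (l = (⅕ - ⅕*4 - ⅕*0) + 6 = (⅕ - ⅘ + 0) + 6 = -⅗ + 6 = 27/5 ≈ 5.4000)
(-8 + l)² = (-8 + 27/5)² = (-13/5)² = 169/25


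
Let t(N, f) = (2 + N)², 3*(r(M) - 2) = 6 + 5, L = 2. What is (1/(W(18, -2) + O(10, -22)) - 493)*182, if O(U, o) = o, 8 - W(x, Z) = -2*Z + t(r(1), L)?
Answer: -62002304/691 ≈ -89728.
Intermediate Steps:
r(M) = 17/3 (r(M) = 2 + (6 + 5)/3 = 2 + (⅓)*11 = 2 + 11/3 = 17/3)
W(x, Z) = -457/9 + 2*Z (W(x, Z) = 8 - (-2*Z + (2 + 17/3)²) = 8 - (-2*Z + (23/3)²) = 8 - (-2*Z + 529/9) = 8 - (529/9 - 2*Z) = 8 + (-529/9 + 2*Z) = -457/9 + 2*Z)
(1/(W(18, -2) + O(10, -22)) - 493)*182 = (1/((-457/9 + 2*(-2)) - 22) - 493)*182 = (1/((-457/9 - 4) - 22) - 493)*182 = (1/(-493/9 - 22) - 493)*182 = (1/(-691/9) - 493)*182 = (-9/691 - 493)*182 = -340672/691*182 = -62002304/691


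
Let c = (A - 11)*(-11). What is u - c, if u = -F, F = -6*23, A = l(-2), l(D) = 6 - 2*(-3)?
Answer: 149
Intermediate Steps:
l(D) = 12 (l(D) = 6 + 6 = 12)
A = 12
F = -138
u = 138 (u = -1*(-138) = 138)
c = -11 (c = (12 - 11)*(-11) = 1*(-11) = -11)
u - c = 138 - 1*(-11) = 138 + 11 = 149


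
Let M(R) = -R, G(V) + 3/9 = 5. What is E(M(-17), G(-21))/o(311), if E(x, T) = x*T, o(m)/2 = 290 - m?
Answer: -17/9 ≈ -1.8889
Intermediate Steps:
G(V) = 14/3 (G(V) = -⅓ + 5 = 14/3)
o(m) = 580 - 2*m (o(m) = 2*(290 - m) = 580 - 2*m)
E(x, T) = T*x
E(M(-17), G(-21))/o(311) = (14*(-1*(-17))/3)/(580 - 2*311) = ((14/3)*17)/(580 - 622) = (238/3)/(-42) = (238/3)*(-1/42) = -17/9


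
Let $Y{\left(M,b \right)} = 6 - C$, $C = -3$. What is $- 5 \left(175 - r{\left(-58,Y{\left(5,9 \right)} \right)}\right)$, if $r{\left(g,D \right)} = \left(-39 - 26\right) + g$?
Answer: $-1490$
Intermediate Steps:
$Y{\left(M,b \right)} = 9$ ($Y{\left(M,b \right)} = 6 - -3 = 6 + 3 = 9$)
$r{\left(g,D \right)} = -65 + g$
$- 5 \left(175 - r{\left(-58,Y{\left(5,9 \right)} \right)}\right) = - 5 \left(175 - \left(-65 - 58\right)\right) = - 5 \left(175 - -123\right) = - 5 \left(175 + 123\right) = \left(-5\right) 298 = -1490$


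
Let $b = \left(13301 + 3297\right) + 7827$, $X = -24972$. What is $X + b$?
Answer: $-547$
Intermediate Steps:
$b = 24425$ ($b = 16598 + 7827 = 24425$)
$X + b = -24972 + 24425 = -547$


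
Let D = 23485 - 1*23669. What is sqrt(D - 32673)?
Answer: I*sqrt(32857) ≈ 181.26*I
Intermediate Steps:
D = -184 (D = 23485 - 23669 = -184)
sqrt(D - 32673) = sqrt(-184 - 32673) = sqrt(-32857) = I*sqrt(32857)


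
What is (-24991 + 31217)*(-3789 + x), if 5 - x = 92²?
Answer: -76256048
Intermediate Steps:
x = -8459 (x = 5 - 1*92² = 5 - 1*8464 = 5 - 8464 = -8459)
(-24991 + 31217)*(-3789 + x) = (-24991 + 31217)*(-3789 - 8459) = 6226*(-12248) = -76256048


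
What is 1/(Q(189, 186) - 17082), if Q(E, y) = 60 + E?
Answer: -1/16833 ≈ -5.9407e-5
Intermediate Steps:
1/(Q(189, 186) - 17082) = 1/((60 + 189) - 17082) = 1/(249 - 17082) = 1/(-16833) = -1/16833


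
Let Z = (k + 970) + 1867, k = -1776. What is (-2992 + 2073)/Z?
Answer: -919/1061 ≈ -0.86616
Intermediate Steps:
Z = 1061 (Z = (-1776 + 970) + 1867 = -806 + 1867 = 1061)
(-2992 + 2073)/Z = (-2992 + 2073)/1061 = -919*1/1061 = -919/1061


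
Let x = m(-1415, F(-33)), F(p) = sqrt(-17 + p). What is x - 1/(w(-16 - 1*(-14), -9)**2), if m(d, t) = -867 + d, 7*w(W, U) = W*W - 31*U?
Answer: -182763147/80089 ≈ -2282.0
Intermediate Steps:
w(W, U) = -31*U/7 + W**2/7 (w(W, U) = (W*W - 31*U)/7 = (W**2 - 31*U)/7 = -31*U/7 + W**2/7)
x = -2282 (x = -867 - 1415 = -2282)
x - 1/(w(-16 - 1*(-14), -9)**2) = -2282 - 1/((-31/7*(-9) + (-16 - 1*(-14))**2/7)**2) = -2282 - 1/((279/7 + (-16 + 14)**2/7)**2) = -2282 - 1/((279/7 + (1/7)*(-2)**2)**2) = -2282 - 1/((279/7 + (1/7)*4)**2) = -2282 - 1/((279/7 + 4/7)**2) = -2282 - 1/((283/7)**2) = -2282 - 1/80089/49 = -2282 - 1*49/80089 = -2282 - 49/80089 = -182763147/80089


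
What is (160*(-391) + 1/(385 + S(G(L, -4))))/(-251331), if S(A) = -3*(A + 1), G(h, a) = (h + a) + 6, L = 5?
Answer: 7528053/30243497 ≈ 0.24891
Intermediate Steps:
G(h, a) = 6 + a + h (G(h, a) = (a + h) + 6 = 6 + a + h)
S(A) = -3 - 3*A (S(A) = -3*(1 + A) = -3 - 3*A)
(160*(-391) + 1/(385 + S(G(L, -4))))/(-251331) = (160*(-391) + 1/(385 + (-3 - 3*(6 - 4 + 5))))/(-251331) = (-62560 + 1/(385 + (-3 - 3*7)))*(-1/251331) = (-62560 + 1/(385 + (-3 - 21)))*(-1/251331) = (-62560 + 1/(385 - 24))*(-1/251331) = (-62560 + 1/361)*(-1/251331) = -22584159/361*(-1/251331) = 7528053/30243497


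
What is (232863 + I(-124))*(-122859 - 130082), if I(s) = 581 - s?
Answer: -59078923488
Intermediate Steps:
(232863 + I(-124))*(-122859 - 130082) = (232863 + (581 - 1*(-124)))*(-122859 - 130082) = (232863 + (581 + 124))*(-252941) = (232863 + 705)*(-252941) = 233568*(-252941) = -59078923488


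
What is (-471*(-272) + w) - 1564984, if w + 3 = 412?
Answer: -1436463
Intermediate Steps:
w = 409 (w = -3 + 412 = 409)
(-471*(-272) + w) - 1564984 = (-471*(-272) + 409) - 1564984 = (128112 + 409) - 1564984 = 128521 - 1564984 = -1436463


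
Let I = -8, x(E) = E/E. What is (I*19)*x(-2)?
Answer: -152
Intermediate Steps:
x(E) = 1
(I*19)*x(-2) = -8*19*1 = -152*1 = -152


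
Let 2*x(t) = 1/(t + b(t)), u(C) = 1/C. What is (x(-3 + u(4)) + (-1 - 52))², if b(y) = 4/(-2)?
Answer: 1018081/361 ≈ 2820.2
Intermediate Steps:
b(y) = -2 (b(y) = 4*(-½) = -2)
x(t) = 1/(2*(-2 + t)) (x(t) = 1/(2*(t - 2)) = 1/(2*(-2 + t)))
(x(-3 + u(4)) + (-1 - 52))² = (1/(2*(-2 + (-3 + 1/4))) + (-1 - 52))² = (1/(2*(-2 + (-3 + ¼))) - 53)² = (1/(2*(-2 - 11/4)) - 53)² = (1/(2*(-19/4)) - 53)² = ((½)*(-4/19) - 53)² = (-2/19 - 53)² = (-1009/19)² = 1018081/361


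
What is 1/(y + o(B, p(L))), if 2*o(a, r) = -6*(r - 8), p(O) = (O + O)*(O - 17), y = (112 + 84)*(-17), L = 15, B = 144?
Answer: -1/3128 ≈ -0.00031969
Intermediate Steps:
y = -3332 (y = 196*(-17) = -3332)
p(O) = 2*O*(-17 + O) (p(O) = (2*O)*(-17 + O) = 2*O*(-17 + O))
o(a, r) = 24 - 3*r (o(a, r) = (-6*(r - 8))/2 = (-6*(-8 + r))/2 = (48 - 6*r)/2 = 24 - 3*r)
1/(y + o(B, p(L))) = 1/(-3332 + (24 - 6*15*(-17 + 15))) = 1/(-3332 + (24 - 6*15*(-2))) = 1/(-3332 + (24 - 3*(-60))) = 1/(-3332 + (24 + 180)) = 1/(-3332 + 204) = 1/(-3128) = -1/3128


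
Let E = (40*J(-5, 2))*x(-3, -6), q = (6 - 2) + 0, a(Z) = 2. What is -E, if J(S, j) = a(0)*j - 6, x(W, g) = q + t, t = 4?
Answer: 640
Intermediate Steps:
q = 4 (q = 4 + 0 = 4)
x(W, g) = 8 (x(W, g) = 4 + 4 = 8)
J(S, j) = -6 + 2*j (J(S, j) = 2*j - 6 = -6 + 2*j)
E = -640 (E = (40*(-6 + 2*2))*8 = (40*(-6 + 4))*8 = (40*(-2))*8 = -80*8 = -640)
-E = -1*(-640) = 640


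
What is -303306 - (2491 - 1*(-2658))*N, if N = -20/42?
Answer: -6317936/21 ≈ -3.0085e+5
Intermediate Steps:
N = -10/21 (N = -20*1/42 = -10/21 ≈ -0.47619)
-303306 - (2491 - 1*(-2658))*N = -303306 - (2491 - 1*(-2658))*(-10)/21 = -303306 - (2491 + 2658)*(-10)/21 = -303306 - 5149*(-10)/21 = -303306 - 1*(-51490/21) = -303306 + 51490/21 = -6317936/21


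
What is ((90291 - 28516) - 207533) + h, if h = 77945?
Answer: -67813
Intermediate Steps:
((90291 - 28516) - 207533) + h = ((90291 - 28516) - 207533) + 77945 = (61775 - 207533) + 77945 = -145758 + 77945 = -67813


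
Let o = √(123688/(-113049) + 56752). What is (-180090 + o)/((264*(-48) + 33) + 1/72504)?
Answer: 2611449072/183275611 - 304*√20146692030690/72393866345 ≈ 14.230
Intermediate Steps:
o = 2*√20146692030690/37683 (o = √(123688*(-1/113049) + 56752) = √(-123688/113049 + 56752) = √(6415633160/113049) = 2*√20146692030690/37683 ≈ 238.22)
(-180090 + o)/((264*(-48) + 33) + 1/72504) = (-180090 + 2*√20146692030690/37683)/((264*(-48) + 33) + 1/72504) = (-180090 + 2*√20146692030690/37683)/((-12672 + 33) + 1/72504) = (-180090 + 2*√20146692030690/37683)/(-12639 + 1/72504) = (-180090 + 2*√20146692030690/37683)/(-916378055/72504) = (-180090 + 2*√20146692030690/37683)*(-72504/916378055) = 2611449072/183275611 - 304*√20146692030690/72393866345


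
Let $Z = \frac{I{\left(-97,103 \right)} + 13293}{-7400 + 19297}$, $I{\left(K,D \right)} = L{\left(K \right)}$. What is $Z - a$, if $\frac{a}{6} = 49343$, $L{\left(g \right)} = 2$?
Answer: $- \frac{3522188731}{11897} \approx -2.9606 \cdot 10^{5}$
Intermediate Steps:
$I{\left(K,D \right)} = 2$
$Z = \frac{13295}{11897}$ ($Z = \frac{2 + 13293}{-7400 + 19297} = \frac{13295}{11897} \approx 1.1175$)
$a = 296058$ ($a = 6 \cdot 49343 = 296058$)
$Z - a = \frac{13295}{11897} - 296058 = - \frac{3522188731}{11897}$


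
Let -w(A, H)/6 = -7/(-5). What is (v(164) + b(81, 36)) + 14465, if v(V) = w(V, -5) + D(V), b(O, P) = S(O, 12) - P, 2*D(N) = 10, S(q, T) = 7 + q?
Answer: 72568/5 ≈ 14514.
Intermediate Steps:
w(A, H) = -42/5 (w(A, H) = -(-42)/(-5) = -(-42)*(-1)/5 = -6*7/5 = -42/5)
D(N) = 5 (D(N) = (1/2)*10 = 5)
b(O, P) = 7 + O - P (b(O, P) = (7 + O) - P = 7 + O - P)
v(V) = -17/5 (v(V) = -42/5 + 5 = -17/5)
(v(164) + b(81, 36)) + 14465 = (-17/5 + (7 + 81 - 1*36)) + 14465 = (-17/5 + (7 + 81 - 36)) + 14465 = (-17/5 + 52) + 14465 = 243/5 + 14465 = 72568/5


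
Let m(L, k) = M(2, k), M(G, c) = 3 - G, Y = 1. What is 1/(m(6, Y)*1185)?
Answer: 1/1185 ≈ 0.00084388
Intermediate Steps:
m(L, k) = 1 (m(L, k) = 3 - 1*2 = 3 - 2 = 1)
1/(m(6, Y)*1185) = 1/(1*1185) = 1/1185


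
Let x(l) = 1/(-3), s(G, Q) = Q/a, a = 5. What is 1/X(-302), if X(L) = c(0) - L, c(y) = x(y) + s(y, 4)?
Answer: 15/4537 ≈ 0.0033062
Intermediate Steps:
s(G, Q) = Q/5
x(l) = -1/3
c(y) = 7/15 (c(y) = -1/3 + (1/5)*4 = -1/3 + 4/5 = 7/15)
X(L) = 7/15 - L
1/X(-302) = 1/(7/15 - 1*(-302)) = 1/(7/15 + 302) = 1/(4537/15) = 15/4537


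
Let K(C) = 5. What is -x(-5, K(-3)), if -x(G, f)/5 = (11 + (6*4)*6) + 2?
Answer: 785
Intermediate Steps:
x(G, f) = -785 (x(G, f) = -5*((11 + (6*4)*6) + 2) = -5*((11 + 24*6) + 2) = -5*((11 + 144) + 2) = -5*(155 + 2) = -5*157 = -785)
-x(-5, K(-3)) = -1*(-785) = 785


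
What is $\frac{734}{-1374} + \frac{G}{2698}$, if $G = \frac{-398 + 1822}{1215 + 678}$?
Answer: $- \frac{312234325}{584787453} \approx -0.53393$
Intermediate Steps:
$G = \frac{1424}{1893} \approx 0.75224$
$\frac{734}{-1374} + \frac{G}{2698} = \frac{734}{-1374} + \frac{1424}{1893 \cdot 2698} = 734 \left(- \frac{1}{1374}\right) + \frac{1424}{1893} \cdot \frac{1}{2698} = - \frac{367}{687} + \frac{712}{2553657} = - \frac{312234325}{584787453}$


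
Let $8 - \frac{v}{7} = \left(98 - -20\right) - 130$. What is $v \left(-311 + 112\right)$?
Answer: $-27860$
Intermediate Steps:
$v = 140$ ($v = 56 - 7 \left(\left(98 - -20\right) - 130\right) = 56 - 7 \left(\left(98 + 20\right) - 130\right) = 56 - 7 \left(118 - 130\right) = 56 - -84 = 56 + 84 = 140$)
$v \left(-311 + 112\right) = 140 \left(-311 + 112\right) = 140 \left(-199\right) = -27860$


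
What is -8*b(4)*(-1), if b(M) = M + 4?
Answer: 64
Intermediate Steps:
b(M) = 4 + M
-8*b(4)*(-1) = -8*(4 + 4)*(-1) = -8*8*(-1) = -64*(-1) = 64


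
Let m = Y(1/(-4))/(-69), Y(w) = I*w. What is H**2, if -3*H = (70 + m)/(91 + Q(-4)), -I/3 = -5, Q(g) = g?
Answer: 41538025/576576144 ≈ 0.072043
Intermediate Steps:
I = 15 (I = -3*(-5) = 15)
Y(w) = 15*w
m = 5/92 (m = (15/(-4))/(-69) = (15*(-1/4))*(-1/69) = -15/4*(-1/69) = 5/92 ≈ 0.054348)
H = -6445/24012 (H = -(70 + 5/92)/(3*(91 - 4)) = -6445/(276*87) = -1/3*6445/8004 = -6445/24012 ≈ -0.26841)
H**2 = (-6445/24012)**2 = 41538025/576576144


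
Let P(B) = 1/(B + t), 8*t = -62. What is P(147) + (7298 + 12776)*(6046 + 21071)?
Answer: 303201088510/557 ≈ 5.4435e+8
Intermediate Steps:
t = -31/4 (t = (1/8)*(-62) = -31/4 ≈ -7.7500)
P(B) = 1/(-31/4 + B) (P(B) = 1/(B - 31/4) = 1/(-31/4 + B))
P(147) + (7298 + 12776)*(6046 + 21071) = 4/(-31 + 4*147) + (7298 + 12776)*(6046 + 21071) = 4/(-31 + 588) + 20074*27117 = 4/557 + 544346658 = 303201088510/557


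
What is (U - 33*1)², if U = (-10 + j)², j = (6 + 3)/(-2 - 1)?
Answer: 18496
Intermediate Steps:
j = -3 (j = 9/(-3) = 9*(-⅓) = -3)
U = 169 (U = (-10 - 3)² = (-13)² = 169)
(U - 33*1)² = (169 - 33*1)² = (169 - 33)² = 136² = 18496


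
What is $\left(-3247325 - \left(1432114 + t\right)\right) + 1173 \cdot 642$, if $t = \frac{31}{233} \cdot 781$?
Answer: $- \frac{914869120}{233} \approx -3.9265 \cdot 10^{6}$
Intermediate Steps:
$t = \frac{24211}{233}$ ($t = 31 \cdot \frac{1}{233} \cdot 781 = \frac{31}{233} \cdot 781 = \frac{24211}{233} \approx 103.91$)
$\left(-3247325 - \left(1432114 + t\right)\right) + 1173 \cdot 642 = \left(-3247325 - \frac{333706773}{233}\right) + 1173 \cdot 642 = \left(-3247325 - \frac{333706773}{233}\right) + 753066 = - \frac{1090333498}{233} + 753066 = - \frac{914869120}{233}$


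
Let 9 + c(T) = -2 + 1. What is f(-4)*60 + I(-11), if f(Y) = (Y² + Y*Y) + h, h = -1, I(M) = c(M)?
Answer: 1850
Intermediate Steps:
c(T) = -10 (c(T) = -9 + (-2 + 1) = -9 - 1 = -10)
I(M) = -10
f(Y) = -1 + 2*Y² (f(Y) = (Y² + Y*Y) - 1 = (Y² + Y²) - 1 = 2*Y² - 1 = -1 + 2*Y²)
f(-4)*60 + I(-11) = (-1 + 2*(-4)²)*60 - 10 = (-1 + 2*16)*60 - 10 = (-1 + 32)*60 - 10 = 31*60 - 10 = 1860 - 10 = 1850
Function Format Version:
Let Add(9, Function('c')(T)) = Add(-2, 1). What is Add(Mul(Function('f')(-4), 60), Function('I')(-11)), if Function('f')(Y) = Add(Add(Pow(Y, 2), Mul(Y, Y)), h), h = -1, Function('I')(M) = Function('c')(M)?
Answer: 1850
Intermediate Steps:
Function('c')(T) = -10 (Function('c')(T) = Add(-9, Add(-2, 1)) = Add(-9, -1) = -10)
Function('I')(M) = -10
Function('f')(Y) = Add(-1, Mul(2, Pow(Y, 2))) (Function('f')(Y) = Add(Add(Pow(Y, 2), Mul(Y, Y)), -1) = Add(Add(Pow(Y, 2), Pow(Y, 2)), -1) = Add(Mul(2, Pow(Y, 2)), -1) = Add(-1, Mul(2, Pow(Y, 2))))
Add(Mul(Function('f')(-4), 60), Function('I')(-11)) = Add(Mul(Add(-1, Mul(2, Pow(-4, 2))), 60), -10) = Add(Mul(Add(-1, Mul(2, 16)), 60), -10) = Add(Mul(Add(-1, 32), 60), -10) = Add(Mul(31, 60), -10) = Add(1860, -10) = 1850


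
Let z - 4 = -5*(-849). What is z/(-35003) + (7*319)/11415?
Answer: 29659364/399559245 ≈ 0.074230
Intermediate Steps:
z = 4249 (z = 4 - 5*(-849) = 4 + 4245 = 4249)
z/(-35003) + (7*319)/11415 = 4249/(-35003) + (7*319)/11415 = 4249*(-1/35003) + 2233*(1/11415) = -4249/35003 + 2233/11415 = 29659364/399559245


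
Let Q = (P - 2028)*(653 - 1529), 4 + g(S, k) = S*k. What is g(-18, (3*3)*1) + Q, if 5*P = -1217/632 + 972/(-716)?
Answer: 251276691181/141410 ≈ 1.7769e+6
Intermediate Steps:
P = -371419/565640 (P = (-1217/632 + 972/(-716))/5 = (-1217*1/632 + 972*(-1/716))/5 = (-1217/632 - 243/179)/5 = (⅕)*(-371419/113128) = -371419/565640 ≈ -0.65664)
g(S, k) = -4 + S*k
Q = 251300165241/141410 (Q = (-371419/565640 - 2028)*(653 - 1529) = -1147489339/565640*(-876) = 251300165241/141410 ≈ 1.7771e+6)
g(-18, (3*3)*1) + Q = (-4 - 18*3*3) + 251300165241/141410 = (-4 - 162) + 251300165241/141410 = -166 + 251300165241/141410 = 251276691181/141410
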